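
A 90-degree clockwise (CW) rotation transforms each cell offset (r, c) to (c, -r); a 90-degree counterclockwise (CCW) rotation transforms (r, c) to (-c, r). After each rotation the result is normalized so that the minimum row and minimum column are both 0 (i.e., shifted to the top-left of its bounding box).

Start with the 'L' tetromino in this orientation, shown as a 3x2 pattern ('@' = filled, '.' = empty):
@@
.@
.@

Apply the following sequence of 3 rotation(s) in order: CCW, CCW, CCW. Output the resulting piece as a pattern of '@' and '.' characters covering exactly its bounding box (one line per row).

Start:
@@
.@
.@
After rotation 1 (CCW):
@@@
@..
After rotation 2 (CCW):
@.
@.
@@
After rotation 3 (CCW):
..@
@@@

Answer: ..@
@@@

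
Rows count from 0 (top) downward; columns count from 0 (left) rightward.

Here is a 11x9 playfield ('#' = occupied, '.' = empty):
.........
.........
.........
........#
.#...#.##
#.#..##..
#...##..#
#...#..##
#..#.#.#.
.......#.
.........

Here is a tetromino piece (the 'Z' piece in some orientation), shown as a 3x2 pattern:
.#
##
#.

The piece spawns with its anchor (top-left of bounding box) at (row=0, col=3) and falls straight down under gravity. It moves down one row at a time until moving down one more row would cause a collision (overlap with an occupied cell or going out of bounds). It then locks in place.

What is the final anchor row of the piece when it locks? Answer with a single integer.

Spawn at (row=0, col=3). Try each row:
  row 0: fits
  row 1: fits
  row 2: fits
  row 3: fits
  row 4: fits
  row 5: blocked -> lock at row 4

Answer: 4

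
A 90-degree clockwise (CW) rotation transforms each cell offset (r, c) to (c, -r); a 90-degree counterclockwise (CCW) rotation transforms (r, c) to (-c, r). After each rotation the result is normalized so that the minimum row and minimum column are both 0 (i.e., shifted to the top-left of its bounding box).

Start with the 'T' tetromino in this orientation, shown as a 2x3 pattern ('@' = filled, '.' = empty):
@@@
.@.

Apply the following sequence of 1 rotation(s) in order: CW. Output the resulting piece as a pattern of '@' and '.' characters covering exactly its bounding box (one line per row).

Start:
@@@
.@.
After rotation 1 (CW):
.@
@@
.@

Answer: .@
@@
.@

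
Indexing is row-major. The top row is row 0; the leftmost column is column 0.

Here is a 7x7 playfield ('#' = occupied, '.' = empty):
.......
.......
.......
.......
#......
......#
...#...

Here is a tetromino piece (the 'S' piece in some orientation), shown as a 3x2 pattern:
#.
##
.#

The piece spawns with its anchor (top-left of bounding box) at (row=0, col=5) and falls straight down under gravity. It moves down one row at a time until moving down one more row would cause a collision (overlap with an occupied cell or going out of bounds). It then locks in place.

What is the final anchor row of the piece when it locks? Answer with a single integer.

Spawn at (row=0, col=5). Try each row:
  row 0: fits
  row 1: fits
  row 2: fits
  row 3: blocked -> lock at row 2

Answer: 2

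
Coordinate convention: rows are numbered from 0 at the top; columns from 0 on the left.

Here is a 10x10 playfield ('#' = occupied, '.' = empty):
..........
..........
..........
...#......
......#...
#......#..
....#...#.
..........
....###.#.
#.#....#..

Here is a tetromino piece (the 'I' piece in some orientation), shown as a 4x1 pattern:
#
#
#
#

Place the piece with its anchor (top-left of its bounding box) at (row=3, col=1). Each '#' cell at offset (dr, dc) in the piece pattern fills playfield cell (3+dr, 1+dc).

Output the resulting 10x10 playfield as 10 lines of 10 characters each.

Answer: ..........
..........
..........
.#.#......
.#....#...
##.....#..
.#..#...#.
..........
....###.#.
#.#....#..

Derivation:
Fill (3+0,1+0) = (3,1)
Fill (3+1,1+0) = (4,1)
Fill (3+2,1+0) = (5,1)
Fill (3+3,1+0) = (6,1)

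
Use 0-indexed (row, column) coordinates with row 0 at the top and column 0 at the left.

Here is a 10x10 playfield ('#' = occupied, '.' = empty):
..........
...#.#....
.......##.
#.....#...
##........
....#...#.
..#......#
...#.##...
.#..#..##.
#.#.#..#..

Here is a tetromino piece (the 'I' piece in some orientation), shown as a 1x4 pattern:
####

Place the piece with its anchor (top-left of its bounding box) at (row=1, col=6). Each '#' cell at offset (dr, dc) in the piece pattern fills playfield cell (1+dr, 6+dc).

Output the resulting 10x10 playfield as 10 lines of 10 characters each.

Fill (1+0,6+0) = (1,6)
Fill (1+0,6+1) = (1,7)
Fill (1+0,6+2) = (1,8)
Fill (1+0,6+3) = (1,9)

Answer: ..........
...#.#####
.......##.
#.....#...
##........
....#...#.
..#......#
...#.##...
.#..#..##.
#.#.#..#..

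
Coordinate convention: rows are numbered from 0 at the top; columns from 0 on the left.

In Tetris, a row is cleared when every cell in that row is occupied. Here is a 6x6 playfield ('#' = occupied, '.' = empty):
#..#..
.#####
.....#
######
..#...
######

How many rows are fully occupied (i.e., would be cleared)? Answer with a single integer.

Check each row:
  row 0: 4 empty cells -> not full
  row 1: 1 empty cell -> not full
  row 2: 5 empty cells -> not full
  row 3: 0 empty cells -> FULL (clear)
  row 4: 5 empty cells -> not full
  row 5: 0 empty cells -> FULL (clear)
Total rows cleared: 2

Answer: 2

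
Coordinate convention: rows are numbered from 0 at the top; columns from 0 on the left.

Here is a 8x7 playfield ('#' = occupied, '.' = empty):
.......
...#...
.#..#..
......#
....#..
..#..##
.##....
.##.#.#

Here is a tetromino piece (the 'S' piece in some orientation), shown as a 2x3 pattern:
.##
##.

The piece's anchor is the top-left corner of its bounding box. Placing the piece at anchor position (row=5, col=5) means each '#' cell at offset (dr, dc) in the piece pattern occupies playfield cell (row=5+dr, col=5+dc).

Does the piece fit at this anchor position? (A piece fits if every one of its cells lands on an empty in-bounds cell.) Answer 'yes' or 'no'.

Check each piece cell at anchor (5, 5):
  offset (0,1) -> (5,6): occupied ('#') -> FAIL
  offset (0,2) -> (5,7): out of bounds -> FAIL
  offset (1,0) -> (6,5): empty -> OK
  offset (1,1) -> (6,6): empty -> OK
All cells valid: no

Answer: no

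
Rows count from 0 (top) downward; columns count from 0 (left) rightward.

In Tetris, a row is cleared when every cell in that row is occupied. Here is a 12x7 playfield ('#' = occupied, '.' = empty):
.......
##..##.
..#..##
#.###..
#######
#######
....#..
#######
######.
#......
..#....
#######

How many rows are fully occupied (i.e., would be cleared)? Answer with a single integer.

Check each row:
  row 0: 7 empty cells -> not full
  row 1: 3 empty cells -> not full
  row 2: 4 empty cells -> not full
  row 3: 3 empty cells -> not full
  row 4: 0 empty cells -> FULL (clear)
  row 5: 0 empty cells -> FULL (clear)
  row 6: 6 empty cells -> not full
  row 7: 0 empty cells -> FULL (clear)
  row 8: 1 empty cell -> not full
  row 9: 6 empty cells -> not full
  row 10: 6 empty cells -> not full
  row 11: 0 empty cells -> FULL (clear)
Total rows cleared: 4

Answer: 4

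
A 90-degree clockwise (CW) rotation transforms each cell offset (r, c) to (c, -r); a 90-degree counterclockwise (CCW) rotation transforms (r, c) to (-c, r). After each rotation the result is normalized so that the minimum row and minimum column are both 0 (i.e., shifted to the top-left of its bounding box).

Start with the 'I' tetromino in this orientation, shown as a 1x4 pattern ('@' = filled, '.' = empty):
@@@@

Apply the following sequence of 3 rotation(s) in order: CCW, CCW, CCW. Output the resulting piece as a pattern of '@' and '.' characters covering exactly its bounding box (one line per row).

Answer: @
@
@
@

Derivation:
Start:
@@@@
After rotation 1 (CCW):
@
@
@
@
After rotation 2 (CCW):
@@@@
After rotation 3 (CCW):
@
@
@
@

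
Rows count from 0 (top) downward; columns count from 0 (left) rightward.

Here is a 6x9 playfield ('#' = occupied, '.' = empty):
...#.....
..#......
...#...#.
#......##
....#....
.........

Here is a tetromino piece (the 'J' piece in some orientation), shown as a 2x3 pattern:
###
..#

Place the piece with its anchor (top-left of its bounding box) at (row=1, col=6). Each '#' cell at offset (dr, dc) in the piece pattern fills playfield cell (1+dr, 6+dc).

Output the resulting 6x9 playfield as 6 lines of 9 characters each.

Fill (1+0,6+0) = (1,6)
Fill (1+0,6+1) = (1,7)
Fill (1+0,6+2) = (1,8)
Fill (1+1,6+2) = (2,8)

Answer: ...#.....
..#...###
...#...##
#......##
....#....
.........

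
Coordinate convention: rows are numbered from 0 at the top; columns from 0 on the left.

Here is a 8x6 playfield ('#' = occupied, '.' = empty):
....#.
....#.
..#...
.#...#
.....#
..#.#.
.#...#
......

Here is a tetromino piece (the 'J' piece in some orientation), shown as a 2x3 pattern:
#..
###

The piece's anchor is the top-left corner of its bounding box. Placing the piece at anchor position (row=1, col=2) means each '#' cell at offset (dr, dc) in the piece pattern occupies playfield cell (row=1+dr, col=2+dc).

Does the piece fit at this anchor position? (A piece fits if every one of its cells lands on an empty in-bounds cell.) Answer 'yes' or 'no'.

Check each piece cell at anchor (1, 2):
  offset (0,0) -> (1,2): empty -> OK
  offset (1,0) -> (2,2): occupied ('#') -> FAIL
  offset (1,1) -> (2,3): empty -> OK
  offset (1,2) -> (2,4): empty -> OK
All cells valid: no

Answer: no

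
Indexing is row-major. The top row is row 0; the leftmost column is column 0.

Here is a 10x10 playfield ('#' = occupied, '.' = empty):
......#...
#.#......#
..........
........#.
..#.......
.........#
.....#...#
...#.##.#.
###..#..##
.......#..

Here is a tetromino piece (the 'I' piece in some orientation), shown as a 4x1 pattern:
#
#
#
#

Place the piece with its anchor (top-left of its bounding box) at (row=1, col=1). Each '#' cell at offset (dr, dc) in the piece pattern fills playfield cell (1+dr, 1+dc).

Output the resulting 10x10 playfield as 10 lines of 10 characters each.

Fill (1+0,1+0) = (1,1)
Fill (1+1,1+0) = (2,1)
Fill (1+2,1+0) = (3,1)
Fill (1+3,1+0) = (4,1)

Answer: ......#...
###......#
.#........
.#......#.
.##.......
.........#
.....#...#
...#.##.#.
###..#..##
.......#..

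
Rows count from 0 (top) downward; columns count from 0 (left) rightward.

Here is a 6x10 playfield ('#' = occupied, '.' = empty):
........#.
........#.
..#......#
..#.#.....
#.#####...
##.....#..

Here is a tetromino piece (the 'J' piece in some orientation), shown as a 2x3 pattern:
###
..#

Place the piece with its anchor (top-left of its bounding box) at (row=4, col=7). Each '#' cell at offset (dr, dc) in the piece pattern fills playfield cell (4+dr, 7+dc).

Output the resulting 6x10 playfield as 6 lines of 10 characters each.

Answer: ........#.
........#.
..#......#
..#.#.....
#.########
##.....#.#

Derivation:
Fill (4+0,7+0) = (4,7)
Fill (4+0,7+1) = (4,8)
Fill (4+0,7+2) = (4,9)
Fill (4+1,7+2) = (5,9)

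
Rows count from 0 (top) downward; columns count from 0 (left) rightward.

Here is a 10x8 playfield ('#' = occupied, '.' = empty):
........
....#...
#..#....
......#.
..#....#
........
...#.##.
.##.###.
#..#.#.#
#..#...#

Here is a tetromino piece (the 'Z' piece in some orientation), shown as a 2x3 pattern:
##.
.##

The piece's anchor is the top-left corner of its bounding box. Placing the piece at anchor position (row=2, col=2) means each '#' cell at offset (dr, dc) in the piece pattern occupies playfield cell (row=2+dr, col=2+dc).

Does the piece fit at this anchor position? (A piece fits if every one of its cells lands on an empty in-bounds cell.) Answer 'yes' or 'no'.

Answer: no

Derivation:
Check each piece cell at anchor (2, 2):
  offset (0,0) -> (2,2): empty -> OK
  offset (0,1) -> (2,3): occupied ('#') -> FAIL
  offset (1,1) -> (3,3): empty -> OK
  offset (1,2) -> (3,4): empty -> OK
All cells valid: no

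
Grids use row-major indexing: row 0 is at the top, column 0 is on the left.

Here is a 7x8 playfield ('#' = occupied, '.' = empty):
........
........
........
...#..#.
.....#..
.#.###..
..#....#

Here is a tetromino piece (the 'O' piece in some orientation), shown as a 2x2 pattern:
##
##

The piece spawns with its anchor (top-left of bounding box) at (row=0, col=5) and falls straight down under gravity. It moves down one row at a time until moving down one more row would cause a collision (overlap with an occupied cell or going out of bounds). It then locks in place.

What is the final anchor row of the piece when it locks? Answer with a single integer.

Answer: 1

Derivation:
Spawn at (row=0, col=5). Try each row:
  row 0: fits
  row 1: fits
  row 2: blocked -> lock at row 1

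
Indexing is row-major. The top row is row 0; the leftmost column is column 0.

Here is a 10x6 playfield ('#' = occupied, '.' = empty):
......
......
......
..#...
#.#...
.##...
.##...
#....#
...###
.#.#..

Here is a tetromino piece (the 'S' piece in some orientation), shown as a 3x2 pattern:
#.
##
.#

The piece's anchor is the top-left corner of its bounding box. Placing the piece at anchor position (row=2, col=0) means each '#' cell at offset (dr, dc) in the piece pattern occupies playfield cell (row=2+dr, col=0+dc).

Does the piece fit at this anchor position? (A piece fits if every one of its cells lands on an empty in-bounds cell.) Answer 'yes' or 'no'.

Check each piece cell at anchor (2, 0):
  offset (0,0) -> (2,0): empty -> OK
  offset (1,0) -> (3,0): empty -> OK
  offset (1,1) -> (3,1): empty -> OK
  offset (2,1) -> (4,1): empty -> OK
All cells valid: yes

Answer: yes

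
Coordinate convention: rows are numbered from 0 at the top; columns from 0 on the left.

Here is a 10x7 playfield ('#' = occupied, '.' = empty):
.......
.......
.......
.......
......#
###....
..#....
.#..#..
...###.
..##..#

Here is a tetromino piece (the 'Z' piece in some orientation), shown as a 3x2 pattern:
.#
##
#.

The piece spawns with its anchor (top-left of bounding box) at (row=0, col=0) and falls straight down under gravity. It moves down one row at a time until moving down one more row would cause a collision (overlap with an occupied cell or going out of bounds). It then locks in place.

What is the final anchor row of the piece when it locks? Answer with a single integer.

Answer: 2

Derivation:
Spawn at (row=0, col=0). Try each row:
  row 0: fits
  row 1: fits
  row 2: fits
  row 3: blocked -> lock at row 2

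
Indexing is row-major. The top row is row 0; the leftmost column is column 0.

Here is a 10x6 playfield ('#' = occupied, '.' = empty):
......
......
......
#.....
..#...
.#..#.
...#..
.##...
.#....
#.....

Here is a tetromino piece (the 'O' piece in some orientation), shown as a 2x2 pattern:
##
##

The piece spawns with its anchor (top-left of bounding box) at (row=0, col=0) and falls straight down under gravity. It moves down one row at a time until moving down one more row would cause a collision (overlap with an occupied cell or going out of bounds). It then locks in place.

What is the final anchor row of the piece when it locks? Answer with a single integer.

Answer: 1

Derivation:
Spawn at (row=0, col=0). Try each row:
  row 0: fits
  row 1: fits
  row 2: blocked -> lock at row 1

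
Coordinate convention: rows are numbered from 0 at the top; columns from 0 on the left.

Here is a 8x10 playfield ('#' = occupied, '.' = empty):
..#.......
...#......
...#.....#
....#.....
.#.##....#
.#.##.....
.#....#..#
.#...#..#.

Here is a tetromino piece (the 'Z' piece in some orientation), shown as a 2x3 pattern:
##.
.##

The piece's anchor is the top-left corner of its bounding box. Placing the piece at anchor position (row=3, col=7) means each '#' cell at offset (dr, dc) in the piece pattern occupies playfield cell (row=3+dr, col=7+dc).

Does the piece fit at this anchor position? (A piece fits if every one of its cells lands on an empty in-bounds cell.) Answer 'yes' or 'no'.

Answer: no

Derivation:
Check each piece cell at anchor (3, 7):
  offset (0,0) -> (3,7): empty -> OK
  offset (0,1) -> (3,8): empty -> OK
  offset (1,1) -> (4,8): empty -> OK
  offset (1,2) -> (4,9): occupied ('#') -> FAIL
All cells valid: no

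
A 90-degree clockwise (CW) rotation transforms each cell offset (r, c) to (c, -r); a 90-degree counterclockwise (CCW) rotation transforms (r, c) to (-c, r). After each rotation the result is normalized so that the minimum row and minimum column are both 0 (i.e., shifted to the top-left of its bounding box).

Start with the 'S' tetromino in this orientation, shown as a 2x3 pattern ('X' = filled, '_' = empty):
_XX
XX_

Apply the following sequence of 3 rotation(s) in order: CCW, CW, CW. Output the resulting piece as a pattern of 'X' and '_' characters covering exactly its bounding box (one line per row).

Answer: X_
XX
_X

Derivation:
Start:
_XX
XX_
After rotation 1 (CCW):
X_
XX
_X
After rotation 2 (CW):
_XX
XX_
After rotation 3 (CW):
X_
XX
_X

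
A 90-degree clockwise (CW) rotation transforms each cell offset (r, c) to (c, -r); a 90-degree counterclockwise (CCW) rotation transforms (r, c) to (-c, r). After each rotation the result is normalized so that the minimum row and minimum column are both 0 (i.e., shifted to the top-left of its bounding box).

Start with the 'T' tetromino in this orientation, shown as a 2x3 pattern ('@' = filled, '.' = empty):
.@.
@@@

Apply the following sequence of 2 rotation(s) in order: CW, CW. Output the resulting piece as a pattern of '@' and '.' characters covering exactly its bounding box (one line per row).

Answer: @@@
.@.

Derivation:
Start:
.@.
@@@
After rotation 1 (CW):
@.
@@
@.
After rotation 2 (CW):
@@@
.@.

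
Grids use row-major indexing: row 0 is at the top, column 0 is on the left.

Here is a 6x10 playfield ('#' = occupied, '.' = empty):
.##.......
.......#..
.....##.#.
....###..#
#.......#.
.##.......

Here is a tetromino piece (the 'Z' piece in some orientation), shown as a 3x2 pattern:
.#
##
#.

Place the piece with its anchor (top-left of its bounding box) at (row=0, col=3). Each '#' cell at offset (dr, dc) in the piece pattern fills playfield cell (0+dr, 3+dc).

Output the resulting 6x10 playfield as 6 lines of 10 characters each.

Answer: .##.#.....
...##..#..
...#.##.#.
....###..#
#.......#.
.##.......

Derivation:
Fill (0+0,3+1) = (0,4)
Fill (0+1,3+0) = (1,3)
Fill (0+1,3+1) = (1,4)
Fill (0+2,3+0) = (2,3)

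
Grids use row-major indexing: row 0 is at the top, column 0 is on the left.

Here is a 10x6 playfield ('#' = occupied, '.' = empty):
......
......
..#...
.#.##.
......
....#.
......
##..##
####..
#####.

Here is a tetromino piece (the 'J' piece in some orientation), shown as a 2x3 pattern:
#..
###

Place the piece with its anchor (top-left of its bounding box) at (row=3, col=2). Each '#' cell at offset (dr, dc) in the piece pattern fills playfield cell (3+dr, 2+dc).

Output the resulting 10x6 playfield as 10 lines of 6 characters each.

Answer: ......
......
..#...
.####.
..###.
....#.
......
##..##
####..
#####.

Derivation:
Fill (3+0,2+0) = (3,2)
Fill (3+1,2+0) = (4,2)
Fill (3+1,2+1) = (4,3)
Fill (3+1,2+2) = (4,4)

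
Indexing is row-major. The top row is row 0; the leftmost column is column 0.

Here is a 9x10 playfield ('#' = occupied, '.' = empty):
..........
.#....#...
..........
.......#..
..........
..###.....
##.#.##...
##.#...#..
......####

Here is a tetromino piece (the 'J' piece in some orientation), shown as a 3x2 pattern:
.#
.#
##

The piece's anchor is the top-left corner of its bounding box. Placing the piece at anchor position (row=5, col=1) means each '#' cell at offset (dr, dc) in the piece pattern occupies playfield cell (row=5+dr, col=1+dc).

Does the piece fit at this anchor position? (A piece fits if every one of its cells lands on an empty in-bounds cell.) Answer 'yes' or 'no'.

Answer: no

Derivation:
Check each piece cell at anchor (5, 1):
  offset (0,1) -> (5,2): occupied ('#') -> FAIL
  offset (1,1) -> (6,2): empty -> OK
  offset (2,0) -> (7,1): occupied ('#') -> FAIL
  offset (2,1) -> (7,2): empty -> OK
All cells valid: no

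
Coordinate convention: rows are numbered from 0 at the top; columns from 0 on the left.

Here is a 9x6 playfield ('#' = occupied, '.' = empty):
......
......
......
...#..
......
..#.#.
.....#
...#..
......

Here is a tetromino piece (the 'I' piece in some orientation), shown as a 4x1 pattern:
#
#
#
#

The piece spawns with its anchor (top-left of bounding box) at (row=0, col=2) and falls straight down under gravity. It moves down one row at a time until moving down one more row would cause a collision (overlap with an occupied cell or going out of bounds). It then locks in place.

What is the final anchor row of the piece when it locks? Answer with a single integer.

Answer: 1

Derivation:
Spawn at (row=0, col=2). Try each row:
  row 0: fits
  row 1: fits
  row 2: blocked -> lock at row 1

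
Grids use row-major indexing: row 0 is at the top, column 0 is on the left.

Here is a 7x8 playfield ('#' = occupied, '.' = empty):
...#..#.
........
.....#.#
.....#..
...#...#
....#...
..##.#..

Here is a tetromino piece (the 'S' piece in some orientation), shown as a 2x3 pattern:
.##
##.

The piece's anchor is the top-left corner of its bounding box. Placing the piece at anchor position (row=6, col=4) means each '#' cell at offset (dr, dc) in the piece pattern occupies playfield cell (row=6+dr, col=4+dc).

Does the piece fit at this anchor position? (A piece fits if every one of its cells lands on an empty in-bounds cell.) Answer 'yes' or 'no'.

Answer: no

Derivation:
Check each piece cell at anchor (6, 4):
  offset (0,1) -> (6,5): occupied ('#') -> FAIL
  offset (0,2) -> (6,6): empty -> OK
  offset (1,0) -> (7,4): out of bounds -> FAIL
  offset (1,1) -> (7,5): out of bounds -> FAIL
All cells valid: no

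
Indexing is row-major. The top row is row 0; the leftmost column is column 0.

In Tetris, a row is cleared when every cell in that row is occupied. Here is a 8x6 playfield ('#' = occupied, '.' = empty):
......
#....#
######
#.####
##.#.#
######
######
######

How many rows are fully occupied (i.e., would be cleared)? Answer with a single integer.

Answer: 4

Derivation:
Check each row:
  row 0: 6 empty cells -> not full
  row 1: 4 empty cells -> not full
  row 2: 0 empty cells -> FULL (clear)
  row 3: 1 empty cell -> not full
  row 4: 2 empty cells -> not full
  row 5: 0 empty cells -> FULL (clear)
  row 6: 0 empty cells -> FULL (clear)
  row 7: 0 empty cells -> FULL (clear)
Total rows cleared: 4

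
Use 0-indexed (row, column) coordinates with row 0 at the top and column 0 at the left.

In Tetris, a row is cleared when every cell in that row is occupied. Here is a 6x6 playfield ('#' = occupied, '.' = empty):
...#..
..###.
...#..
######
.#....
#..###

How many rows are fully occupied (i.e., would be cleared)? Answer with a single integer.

Answer: 1

Derivation:
Check each row:
  row 0: 5 empty cells -> not full
  row 1: 3 empty cells -> not full
  row 2: 5 empty cells -> not full
  row 3: 0 empty cells -> FULL (clear)
  row 4: 5 empty cells -> not full
  row 5: 2 empty cells -> not full
Total rows cleared: 1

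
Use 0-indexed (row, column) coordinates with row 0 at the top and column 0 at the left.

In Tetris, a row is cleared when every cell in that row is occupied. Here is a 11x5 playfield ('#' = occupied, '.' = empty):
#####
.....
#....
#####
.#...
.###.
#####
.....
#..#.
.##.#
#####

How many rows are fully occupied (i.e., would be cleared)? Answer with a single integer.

Answer: 4

Derivation:
Check each row:
  row 0: 0 empty cells -> FULL (clear)
  row 1: 5 empty cells -> not full
  row 2: 4 empty cells -> not full
  row 3: 0 empty cells -> FULL (clear)
  row 4: 4 empty cells -> not full
  row 5: 2 empty cells -> not full
  row 6: 0 empty cells -> FULL (clear)
  row 7: 5 empty cells -> not full
  row 8: 3 empty cells -> not full
  row 9: 2 empty cells -> not full
  row 10: 0 empty cells -> FULL (clear)
Total rows cleared: 4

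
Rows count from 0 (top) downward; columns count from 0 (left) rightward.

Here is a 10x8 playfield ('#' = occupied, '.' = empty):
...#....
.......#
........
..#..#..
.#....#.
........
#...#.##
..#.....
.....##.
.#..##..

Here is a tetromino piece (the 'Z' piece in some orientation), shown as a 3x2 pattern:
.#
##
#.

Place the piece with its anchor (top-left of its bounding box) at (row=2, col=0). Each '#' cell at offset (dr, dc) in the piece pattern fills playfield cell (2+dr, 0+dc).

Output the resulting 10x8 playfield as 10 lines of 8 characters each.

Answer: ...#....
.......#
.#......
###..#..
##....#.
........
#...#.##
..#.....
.....##.
.#..##..

Derivation:
Fill (2+0,0+1) = (2,1)
Fill (2+1,0+0) = (3,0)
Fill (2+1,0+1) = (3,1)
Fill (2+2,0+0) = (4,0)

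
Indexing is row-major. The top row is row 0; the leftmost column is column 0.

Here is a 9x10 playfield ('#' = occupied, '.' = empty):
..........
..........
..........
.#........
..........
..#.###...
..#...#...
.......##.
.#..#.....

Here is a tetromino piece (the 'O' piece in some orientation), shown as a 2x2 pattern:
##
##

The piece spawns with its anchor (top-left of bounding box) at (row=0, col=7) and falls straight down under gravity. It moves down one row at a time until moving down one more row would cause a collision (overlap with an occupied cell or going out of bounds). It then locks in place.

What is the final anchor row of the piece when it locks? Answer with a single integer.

Answer: 5

Derivation:
Spawn at (row=0, col=7). Try each row:
  row 0: fits
  row 1: fits
  row 2: fits
  row 3: fits
  row 4: fits
  row 5: fits
  row 6: blocked -> lock at row 5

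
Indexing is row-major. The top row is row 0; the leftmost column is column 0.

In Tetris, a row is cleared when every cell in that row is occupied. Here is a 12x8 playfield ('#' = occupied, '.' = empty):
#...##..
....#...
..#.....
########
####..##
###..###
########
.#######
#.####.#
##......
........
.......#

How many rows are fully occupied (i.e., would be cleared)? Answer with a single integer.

Answer: 2

Derivation:
Check each row:
  row 0: 5 empty cells -> not full
  row 1: 7 empty cells -> not full
  row 2: 7 empty cells -> not full
  row 3: 0 empty cells -> FULL (clear)
  row 4: 2 empty cells -> not full
  row 5: 2 empty cells -> not full
  row 6: 0 empty cells -> FULL (clear)
  row 7: 1 empty cell -> not full
  row 8: 2 empty cells -> not full
  row 9: 6 empty cells -> not full
  row 10: 8 empty cells -> not full
  row 11: 7 empty cells -> not full
Total rows cleared: 2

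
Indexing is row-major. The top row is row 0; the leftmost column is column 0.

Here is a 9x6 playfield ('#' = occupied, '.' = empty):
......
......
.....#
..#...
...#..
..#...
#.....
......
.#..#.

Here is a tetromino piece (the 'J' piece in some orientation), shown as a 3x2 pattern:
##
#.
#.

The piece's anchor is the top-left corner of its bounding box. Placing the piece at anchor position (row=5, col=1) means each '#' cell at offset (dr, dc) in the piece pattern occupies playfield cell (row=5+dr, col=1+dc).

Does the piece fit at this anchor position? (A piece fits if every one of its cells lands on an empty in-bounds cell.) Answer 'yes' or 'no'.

Answer: no

Derivation:
Check each piece cell at anchor (5, 1):
  offset (0,0) -> (5,1): empty -> OK
  offset (0,1) -> (5,2): occupied ('#') -> FAIL
  offset (1,0) -> (6,1): empty -> OK
  offset (2,0) -> (7,1): empty -> OK
All cells valid: no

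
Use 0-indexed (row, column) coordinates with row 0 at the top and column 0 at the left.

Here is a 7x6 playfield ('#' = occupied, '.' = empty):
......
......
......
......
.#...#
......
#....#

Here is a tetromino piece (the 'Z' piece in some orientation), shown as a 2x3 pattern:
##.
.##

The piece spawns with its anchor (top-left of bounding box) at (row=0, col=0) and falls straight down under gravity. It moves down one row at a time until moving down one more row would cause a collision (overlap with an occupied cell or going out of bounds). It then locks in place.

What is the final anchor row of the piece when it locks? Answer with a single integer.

Answer: 2

Derivation:
Spawn at (row=0, col=0). Try each row:
  row 0: fits
  row 1: fits
  row 2: fits
  row 3: blocked -> lock at row 2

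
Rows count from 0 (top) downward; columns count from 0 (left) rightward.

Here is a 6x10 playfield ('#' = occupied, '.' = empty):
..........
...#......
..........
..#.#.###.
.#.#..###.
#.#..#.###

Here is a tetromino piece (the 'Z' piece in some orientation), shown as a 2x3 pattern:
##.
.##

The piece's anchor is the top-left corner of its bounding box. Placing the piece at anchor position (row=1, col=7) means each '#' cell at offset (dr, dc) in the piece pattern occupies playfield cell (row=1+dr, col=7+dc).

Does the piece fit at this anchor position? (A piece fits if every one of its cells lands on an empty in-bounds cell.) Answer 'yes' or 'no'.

Answer: yes

Derivation:
Check each piece cell at anchor (1, 7):
  offset (0,0) -> (1,7): empty -> OK
  offset (0,1) -> (1,8): empty -> OK
  offset (1,1) -> (2,8): empty -> OK
  offset (1,2) -> (2,9): empty -> OK
All cells valid: yes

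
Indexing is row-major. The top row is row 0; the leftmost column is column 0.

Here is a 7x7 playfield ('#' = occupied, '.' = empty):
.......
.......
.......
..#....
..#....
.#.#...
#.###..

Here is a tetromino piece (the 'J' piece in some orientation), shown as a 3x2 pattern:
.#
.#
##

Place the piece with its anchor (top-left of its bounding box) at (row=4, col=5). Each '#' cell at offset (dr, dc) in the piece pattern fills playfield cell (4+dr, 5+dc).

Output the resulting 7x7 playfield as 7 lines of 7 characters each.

Answer: .......
.......
.......
..#....
..#...#
.#.#..#
#.#####

Derivation:
Fill (4+0,5+1) = (4,6)
Fill (4+1,5+1) = (5,6)
Fill (4+2,5+0) = (6,5)
Fill (4+2,5+1) = (6,6)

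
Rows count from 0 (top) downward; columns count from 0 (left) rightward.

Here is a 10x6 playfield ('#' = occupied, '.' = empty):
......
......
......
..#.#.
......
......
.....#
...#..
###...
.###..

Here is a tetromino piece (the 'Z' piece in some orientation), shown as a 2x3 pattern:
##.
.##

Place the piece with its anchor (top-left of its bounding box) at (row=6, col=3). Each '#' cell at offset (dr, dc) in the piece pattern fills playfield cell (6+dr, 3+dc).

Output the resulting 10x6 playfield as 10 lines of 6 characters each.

Fill (6+0,3+0) = (6,3)
Fill (6+0,3+1) = (6,4)
Fill (6+1,3+1) = (7,4)
Fill (6+1,3+2) = (7,5)

Answer: ......
......
......
..#.#.
......
......
...###
...###
###...
.###..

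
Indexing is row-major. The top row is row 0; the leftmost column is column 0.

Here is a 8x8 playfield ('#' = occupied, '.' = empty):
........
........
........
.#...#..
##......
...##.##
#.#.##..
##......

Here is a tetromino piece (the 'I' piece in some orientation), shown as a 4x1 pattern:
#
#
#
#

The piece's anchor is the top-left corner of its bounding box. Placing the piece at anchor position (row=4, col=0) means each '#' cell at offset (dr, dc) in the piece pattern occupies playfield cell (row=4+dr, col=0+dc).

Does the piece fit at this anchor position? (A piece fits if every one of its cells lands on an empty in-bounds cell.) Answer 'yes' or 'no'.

Check each piece cell at anchor (4, 0):
  offset (0,0) -> (4,0): occupied ('#') -> FAIL
  offset (1,0) -> (5,0): empty -> OK
  offset (2,0) -> (6,0): occupied ('#') -> FAIL
  offset (3,0) -> (7,0): occupied ('#') -> FAIL
All cells valid: no

Answer: no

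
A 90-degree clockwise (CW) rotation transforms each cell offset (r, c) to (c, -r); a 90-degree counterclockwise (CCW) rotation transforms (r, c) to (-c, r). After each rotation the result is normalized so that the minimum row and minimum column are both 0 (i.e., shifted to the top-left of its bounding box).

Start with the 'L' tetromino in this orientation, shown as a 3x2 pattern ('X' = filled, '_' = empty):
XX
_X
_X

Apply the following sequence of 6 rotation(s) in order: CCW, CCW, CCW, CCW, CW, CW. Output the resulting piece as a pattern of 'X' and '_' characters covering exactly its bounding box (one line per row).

Start:
XX
_X
_X
After rotation 1 (CCW):
XXX
X__
After rotation 2 (CCW):
X_
X_
XX
After rotation 3 (CCW):
__X
XXX
After rotation 4 (CCW):
XX
_X
_X
After rotation 5 (CW):
__X
XXX
After rotation 6 (CW):
X_
X_
XX

Answer: X_
X_
XX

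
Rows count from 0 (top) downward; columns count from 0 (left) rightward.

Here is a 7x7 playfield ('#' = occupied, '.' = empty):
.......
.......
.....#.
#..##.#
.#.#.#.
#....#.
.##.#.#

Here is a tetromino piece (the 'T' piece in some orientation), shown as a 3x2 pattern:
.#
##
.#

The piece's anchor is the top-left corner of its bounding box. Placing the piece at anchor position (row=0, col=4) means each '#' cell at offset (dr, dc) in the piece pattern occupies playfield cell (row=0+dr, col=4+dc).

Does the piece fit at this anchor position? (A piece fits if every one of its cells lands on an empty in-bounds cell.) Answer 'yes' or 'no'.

Check each piece cell at anchor (0, 4):
  offset (0,1) -> (0,5): empty -> OK
  offset (1,0) -> (1,4): empty -> OK
  offset (1,1) -> (1,5): empty -> OK
  offset (2,1) -> (2,5): occupied ('#') -> FAIL
All cells valid: no

Answer: no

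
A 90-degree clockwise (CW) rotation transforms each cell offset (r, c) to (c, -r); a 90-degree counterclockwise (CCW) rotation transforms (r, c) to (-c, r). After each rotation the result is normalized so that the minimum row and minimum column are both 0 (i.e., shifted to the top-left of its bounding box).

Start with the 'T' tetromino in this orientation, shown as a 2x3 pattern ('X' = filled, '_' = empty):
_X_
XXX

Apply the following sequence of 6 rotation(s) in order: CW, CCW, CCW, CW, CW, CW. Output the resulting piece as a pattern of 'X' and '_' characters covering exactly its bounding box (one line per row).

Start:
_X_
XXX
After rotation 1 (CW):
X_
XX
X_
After rotation 2 (CCW):
_X_
XXX
After rotation 3 (CCW):
_X
XX
_X
After rotation 4 (CW):
_X_
XXX
After rotation 5 (CW):
X_
XX
X_
After rotation 6 (CW):
XXX
_X_

Answer: XXX
_X_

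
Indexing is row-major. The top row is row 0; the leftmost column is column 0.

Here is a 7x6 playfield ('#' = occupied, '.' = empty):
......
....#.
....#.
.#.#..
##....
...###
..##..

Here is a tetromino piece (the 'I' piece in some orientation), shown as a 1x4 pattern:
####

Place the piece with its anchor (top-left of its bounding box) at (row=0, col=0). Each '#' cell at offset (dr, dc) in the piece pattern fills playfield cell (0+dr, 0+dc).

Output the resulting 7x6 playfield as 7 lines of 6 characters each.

Fill (0+0,0+0) = (0,0)
Fill (0+0,0+1) = (0,1)
Fill (0+0,0+2) = (0,2)
Fill (0+0,0+3) = (0,3)

Answer: ####..
....#.
....#.
.#.#..
##....
...###
..##..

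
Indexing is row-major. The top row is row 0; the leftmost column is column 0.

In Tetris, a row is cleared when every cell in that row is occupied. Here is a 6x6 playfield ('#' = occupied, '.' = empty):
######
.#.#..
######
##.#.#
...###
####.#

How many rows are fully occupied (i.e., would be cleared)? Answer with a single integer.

Check each row:
  row 0: 0 empty cells -> FULL (clear)
  row 1: 4 empty cells -> not full
  row 2: 0 empty cells -> FULL (clear)
  row 3: 2 empty cells -> not full
  row 4: 3 empty cells -> not full
  row 5: 1 empty cell -> not full
Total rows cleared: 2

Answer: 2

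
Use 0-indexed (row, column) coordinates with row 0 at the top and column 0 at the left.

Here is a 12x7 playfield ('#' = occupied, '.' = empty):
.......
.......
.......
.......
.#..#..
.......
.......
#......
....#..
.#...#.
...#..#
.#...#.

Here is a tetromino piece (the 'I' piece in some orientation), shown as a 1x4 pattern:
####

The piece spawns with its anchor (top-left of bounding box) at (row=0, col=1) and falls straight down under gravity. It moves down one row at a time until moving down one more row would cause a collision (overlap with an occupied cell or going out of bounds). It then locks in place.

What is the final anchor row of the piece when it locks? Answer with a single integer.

Spawn at (row=0, col=1). Try each row:
  row 0: fits
  row 1: fits
  row 2: fits
  row 3: fits
  row 4: blocked -> lock at row 3

Answer: 3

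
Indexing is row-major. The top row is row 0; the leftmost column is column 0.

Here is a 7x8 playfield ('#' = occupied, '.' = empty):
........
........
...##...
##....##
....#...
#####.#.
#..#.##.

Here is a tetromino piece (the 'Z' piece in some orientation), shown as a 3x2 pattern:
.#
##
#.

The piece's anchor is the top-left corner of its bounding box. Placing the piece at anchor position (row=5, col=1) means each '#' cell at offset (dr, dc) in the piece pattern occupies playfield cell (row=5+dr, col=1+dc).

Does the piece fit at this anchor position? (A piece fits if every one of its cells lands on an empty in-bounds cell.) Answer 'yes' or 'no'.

Answer: no

Derivation:
Check each piece cell at anchor (5, 1):
  offset (0,1) -> (5,2): occupied ('#') -> FAIL
  offset (1,0) -> (6,1): empty -> OK
  offset (1,1) -> (6,2): empty -> OK
  offset (2,0) -> (7,1): out of bounds -> FAIL
All cells valid: no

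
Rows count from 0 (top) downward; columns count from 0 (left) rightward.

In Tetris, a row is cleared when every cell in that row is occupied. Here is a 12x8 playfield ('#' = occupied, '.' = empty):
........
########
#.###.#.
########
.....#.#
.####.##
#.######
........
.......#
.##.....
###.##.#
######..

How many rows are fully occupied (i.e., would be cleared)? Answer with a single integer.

Check each row:
  row 0: 8 empty cells -> not full
  row 1: 0 empty cells -> FULL (clear)
  row 2: 3 empty cells -> not full
  row 3: 0 empty cells -> FULL (clear)
  row 4: 6 empty cells -> not full
  row 5: 2 empty cells -> not full
  row 6: 1 empty cell -> not full
  row 7: 8 empty cells -> not full
  row 8: 7 empty cells -> not full
  row 9: 6 empty cells -> not full
  row 10: 2 empty cells -> not full
  row 11: 2 empty cells -> not full
Total rows cleared: 2

Answer: 2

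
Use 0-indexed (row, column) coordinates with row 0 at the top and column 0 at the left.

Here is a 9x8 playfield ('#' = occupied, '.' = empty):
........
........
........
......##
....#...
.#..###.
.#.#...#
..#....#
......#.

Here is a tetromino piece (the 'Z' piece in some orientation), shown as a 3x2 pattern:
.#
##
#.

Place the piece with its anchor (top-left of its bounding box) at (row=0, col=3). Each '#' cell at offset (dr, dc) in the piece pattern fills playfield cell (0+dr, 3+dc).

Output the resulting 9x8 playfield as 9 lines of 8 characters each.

Fill (0+0,3+1) = (0,4)
Fill (0+1,3+0) = (1,3)
Fill (0+1,3+1) = (1,4)
Fill (0+2,3+0) = (2,3)

Answer: ....#...
...##...
...#....
......##
....#...
.#..###.
.#.#...#
..#....#
......#.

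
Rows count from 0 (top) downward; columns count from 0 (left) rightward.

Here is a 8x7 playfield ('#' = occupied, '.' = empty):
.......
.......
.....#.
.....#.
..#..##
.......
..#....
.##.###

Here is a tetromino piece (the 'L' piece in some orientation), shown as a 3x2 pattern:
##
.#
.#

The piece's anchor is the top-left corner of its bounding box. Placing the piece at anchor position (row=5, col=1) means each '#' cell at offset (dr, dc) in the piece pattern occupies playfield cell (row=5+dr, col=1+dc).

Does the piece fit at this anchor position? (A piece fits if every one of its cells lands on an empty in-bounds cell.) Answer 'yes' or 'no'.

Check each piece cell at anchor (5, 1):
  offset (0,0) -> (5,1): empty -> OK
  offset (0,1) -> (5,2): empty -> OK
  offset (1,1) -> (6,2): occupied ('#') -> FAIL
  offset (2,1) -> (7,2): occupied ('#') -> FAIL
All cells valid: no

Answer: no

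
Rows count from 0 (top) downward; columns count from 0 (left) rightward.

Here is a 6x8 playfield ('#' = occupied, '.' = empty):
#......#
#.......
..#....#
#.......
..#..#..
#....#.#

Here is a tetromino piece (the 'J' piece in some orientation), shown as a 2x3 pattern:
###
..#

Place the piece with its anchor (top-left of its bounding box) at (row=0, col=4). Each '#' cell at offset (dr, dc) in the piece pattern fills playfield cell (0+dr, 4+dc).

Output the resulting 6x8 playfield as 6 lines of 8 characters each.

Fill (0+0,4+0) = (0,4)
Fill (0+0,4+1) = (0,5)
Fill (0+0,4+2) = (0,6)
Fill (0+1,4+2) = (1,6)

Answer: #...####
#.....#.
..#....#
#.......
..#..#..
#....#.#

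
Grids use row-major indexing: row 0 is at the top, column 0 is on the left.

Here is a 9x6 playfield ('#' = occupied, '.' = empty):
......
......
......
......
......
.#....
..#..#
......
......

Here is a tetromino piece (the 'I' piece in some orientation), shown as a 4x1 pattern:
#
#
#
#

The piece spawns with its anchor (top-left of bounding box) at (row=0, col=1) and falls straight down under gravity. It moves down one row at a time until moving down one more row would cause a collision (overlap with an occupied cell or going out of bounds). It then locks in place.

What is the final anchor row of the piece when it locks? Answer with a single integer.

Answer: 1

Derivation:
Spawn at (row=0, col=1). Try each row:
  row 0: fits
  row 1: fits
  row 2: blocked -> lock at row 1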